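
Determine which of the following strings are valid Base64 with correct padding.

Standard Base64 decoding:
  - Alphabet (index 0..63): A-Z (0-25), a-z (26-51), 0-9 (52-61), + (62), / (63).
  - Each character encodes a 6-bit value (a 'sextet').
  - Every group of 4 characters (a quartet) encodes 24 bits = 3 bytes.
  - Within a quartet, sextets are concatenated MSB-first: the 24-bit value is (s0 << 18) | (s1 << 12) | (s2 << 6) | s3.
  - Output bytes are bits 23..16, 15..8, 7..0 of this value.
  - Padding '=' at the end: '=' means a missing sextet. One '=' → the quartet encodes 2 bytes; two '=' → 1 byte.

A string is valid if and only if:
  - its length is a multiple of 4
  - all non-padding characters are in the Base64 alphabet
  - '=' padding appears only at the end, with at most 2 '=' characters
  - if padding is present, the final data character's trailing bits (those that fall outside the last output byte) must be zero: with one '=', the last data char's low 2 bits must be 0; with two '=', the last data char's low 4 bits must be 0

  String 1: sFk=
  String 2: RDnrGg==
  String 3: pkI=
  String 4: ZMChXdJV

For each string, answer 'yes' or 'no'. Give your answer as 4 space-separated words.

String 1: 'sFk=' → valid
String 2: 'RDnrGg==' → valid
String 3: 'pkI=' → valid
String 4: 'ZMChXdJV' → valid

Answer: yes yes yes yes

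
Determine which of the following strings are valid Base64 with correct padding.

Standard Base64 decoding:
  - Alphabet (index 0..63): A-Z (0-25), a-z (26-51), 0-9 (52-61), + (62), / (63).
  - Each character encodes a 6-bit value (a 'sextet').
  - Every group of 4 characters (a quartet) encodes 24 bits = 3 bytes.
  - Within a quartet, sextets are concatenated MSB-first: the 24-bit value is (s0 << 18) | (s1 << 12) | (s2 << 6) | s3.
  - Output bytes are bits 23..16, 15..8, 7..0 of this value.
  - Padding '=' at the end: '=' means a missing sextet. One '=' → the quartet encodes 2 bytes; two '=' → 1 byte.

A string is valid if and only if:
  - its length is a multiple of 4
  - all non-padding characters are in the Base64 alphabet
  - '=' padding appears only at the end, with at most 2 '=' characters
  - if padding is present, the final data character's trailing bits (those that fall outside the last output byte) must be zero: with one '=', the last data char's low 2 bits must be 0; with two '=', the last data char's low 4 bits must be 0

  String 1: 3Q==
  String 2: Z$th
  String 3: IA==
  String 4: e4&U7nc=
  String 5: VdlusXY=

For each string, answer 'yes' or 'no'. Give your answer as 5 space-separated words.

Answer: yes no yes no yes

Derivation:
String 1: '3Q==' → valid
String 2: 'Z$th' → invalid (bad char(s): ['$'])
String 3: 'IA==' → valid
String 4: 'e4&U7nc=' → invalid (bad char(s): ['&'])
String 5: 'VdlusXY=' → valid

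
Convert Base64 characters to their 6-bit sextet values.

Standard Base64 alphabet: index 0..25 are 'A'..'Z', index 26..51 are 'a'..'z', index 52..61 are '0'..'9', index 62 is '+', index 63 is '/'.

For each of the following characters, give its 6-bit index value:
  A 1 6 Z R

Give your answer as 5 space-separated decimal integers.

Answer: 0 53 58 25 17

Derivation:
'A': A..Z range, ord('A') − ord('A') = 0
'1': 0..9 range, 52 + ord('1') − ord('0') = 53
'6': 0..9 range, 52 + ord('6') − ord('0') = 58
'Z': A..Z range, ord('Z') − ord('A') = 25
'R': A..Z range, ord('R') − ord('A') = 17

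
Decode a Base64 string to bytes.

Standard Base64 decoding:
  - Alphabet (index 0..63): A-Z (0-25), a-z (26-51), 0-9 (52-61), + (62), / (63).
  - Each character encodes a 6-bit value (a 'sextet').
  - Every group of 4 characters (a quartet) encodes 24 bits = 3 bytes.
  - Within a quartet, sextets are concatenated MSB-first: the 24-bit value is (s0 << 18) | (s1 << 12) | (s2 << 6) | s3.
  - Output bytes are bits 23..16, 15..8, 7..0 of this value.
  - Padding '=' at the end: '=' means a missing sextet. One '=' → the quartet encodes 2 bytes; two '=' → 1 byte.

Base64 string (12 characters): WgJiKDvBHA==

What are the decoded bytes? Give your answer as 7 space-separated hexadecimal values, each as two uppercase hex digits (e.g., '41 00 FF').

Answer: 5A 02 62 28 3B C1 1C

Derivation:
After char 0 ('W'=22): chars_in_quartet=1 acc=0x16 bytes_emitted=0
After char 1 ('g'=32): chars_in_quartet=2 acc=0x5A0 bytes_emitted=0
After char 2 ('J'=9): chars_in_quartet=3 acc=0x16809 bytes_emitted=0
After char 3 ('i'=34): chars_in_quartet=4 acc=0x5A0262 -> emit 5A 02 62, reset; bytes_emitted=3
After char 4 ('K'=10): chars_in_quartet=1 acc=0xA bytes_emitted=3
After char 5 ('D'=3): chars_in_quartet=2 acc=0x283 bytes_emitted=3
After char 6 ('v'=47): chars_in_quartet=3 acc=0xA0EF bytes_emitted=3
After char 7 ('B'=1): chars_in_quartet=4 acc=0x283BC1 -> emit 28 3B C1, reset; bytes_emitted=6
After char 8 ('H'=7): chars_in_quartet=1 acc=0x7 bytes_emitted=6
After char 9 ('A'=0): chars_in_quartet=2 acc=0x1C0 bytes_emitted=6
Padding '==': partial quartet acc=0x1C0 -> emit 1C; bytes_emitted=7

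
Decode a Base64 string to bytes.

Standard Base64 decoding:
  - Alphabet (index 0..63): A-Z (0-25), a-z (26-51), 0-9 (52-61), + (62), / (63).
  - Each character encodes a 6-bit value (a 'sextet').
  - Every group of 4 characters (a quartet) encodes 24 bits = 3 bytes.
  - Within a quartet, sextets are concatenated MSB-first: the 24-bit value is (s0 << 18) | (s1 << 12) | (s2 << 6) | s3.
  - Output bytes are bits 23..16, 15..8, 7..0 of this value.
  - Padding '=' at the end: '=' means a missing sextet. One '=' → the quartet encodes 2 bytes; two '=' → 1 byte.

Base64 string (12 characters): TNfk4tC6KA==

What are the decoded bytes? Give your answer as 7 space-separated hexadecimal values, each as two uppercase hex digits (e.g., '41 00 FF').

After char 0 ('T'=19): chars_in_quartet=1 acc=0x13 bytes_emitted=0
After char 1 ('N'=13): chars_in_quartet=2 acc=0x4CD bytes_emitted=0
After char 2 ('f'=31): chars_in_quartet=3 acc=0x1335F bytes_emitted=0
After char 3 ('k'=36): chars_in_quartet=4 acc=0x4CD7E4 -> emit 4C D7 E4, reset; bytes_emitted=3
After char 4 ('4'=56): chars_in_quartet=1 acc=0x38 bytes_emitted=3
After char 5 ('t'=45): chars_in_quartet=2 acc=0xE2D bytes_emitted=3
After char 6 ('C'=2): chars_in_quartet=3 acc=0x38B42 bytes_emitted=3
After char 7 ('6'=58): chars_in_quartet=4 acc=0xE2D0BA -> emit E2 D0 BA, reset; bytes_emitted=6
After char 8 ('K'=10): chars_in_quartet=1 acc=0xA bytes_emitted=6
After char 9 ('A'=0): chars_in_quartet=2 acc=0x280 bytes_emitted=6
Padding '==': partial quartet acc=0x280 -> emit 28; bytes_emitted=7

Answer: 4C D7 E4 E2 D0 BA 28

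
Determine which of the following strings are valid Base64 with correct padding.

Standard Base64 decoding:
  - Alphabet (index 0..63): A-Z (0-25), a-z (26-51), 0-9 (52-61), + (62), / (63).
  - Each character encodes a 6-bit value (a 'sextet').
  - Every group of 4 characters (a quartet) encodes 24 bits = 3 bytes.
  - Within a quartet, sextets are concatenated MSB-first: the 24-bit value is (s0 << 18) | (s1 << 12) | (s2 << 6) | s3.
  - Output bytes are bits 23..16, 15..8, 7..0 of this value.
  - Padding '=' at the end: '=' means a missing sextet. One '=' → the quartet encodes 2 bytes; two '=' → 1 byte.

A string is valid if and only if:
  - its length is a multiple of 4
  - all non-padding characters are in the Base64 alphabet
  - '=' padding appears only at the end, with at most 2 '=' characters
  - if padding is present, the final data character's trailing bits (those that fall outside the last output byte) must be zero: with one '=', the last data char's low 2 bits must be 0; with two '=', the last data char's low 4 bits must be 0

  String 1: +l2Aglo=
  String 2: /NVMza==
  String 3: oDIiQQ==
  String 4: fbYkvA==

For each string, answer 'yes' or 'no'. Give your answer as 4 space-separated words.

Answer: yes no yes yes

Derivation:
String 1: '+l2Aglo=' → valid
String 2: '/NVMza==' → invalid (bad trailing bits)
String 3: 'oDIiQQ==' → valid
String 4: 'fbYkvA==' → valid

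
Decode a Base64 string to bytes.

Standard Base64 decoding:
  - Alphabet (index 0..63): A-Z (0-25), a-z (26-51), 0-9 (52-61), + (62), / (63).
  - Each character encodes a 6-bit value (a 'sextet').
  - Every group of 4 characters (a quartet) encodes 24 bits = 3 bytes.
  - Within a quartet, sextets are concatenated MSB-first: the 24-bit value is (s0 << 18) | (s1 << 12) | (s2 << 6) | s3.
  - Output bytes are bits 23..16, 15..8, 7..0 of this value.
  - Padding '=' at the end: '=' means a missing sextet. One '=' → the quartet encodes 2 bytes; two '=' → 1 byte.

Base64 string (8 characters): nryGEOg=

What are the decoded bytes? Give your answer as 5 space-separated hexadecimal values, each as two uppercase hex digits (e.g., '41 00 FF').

Answer: 9E BC 86 10 E8

Derivation:
After char 0 ('n'=39): chars_in_quartet=1 acc=0x27 bytes_emitted=0
After char 1 ('r'=43): chars_in_quartet=2 acc=0x9EB bytes_emitted=0
After char 2 ('y'=50): chars_in_quartet=3 acc=0x27AF2 bytes_emitted=0
After char 3 ('G'=6): chars_in_quartet=4 acc=0x9EBC86 -> emit 9E BC 86, reset; bytes_emitted=3
After char 4 ('E'=4): chars_in_quartet=1 acc=0x4 bytes_emitted=3
After char 5 ('O'=14): chars_in_quartet=2 acc=0x10E bytes_emitted=3
After char 6 ('g'=32): chars_in_quartet=3 acc=0x43A0 bytes_emitted=3
Padding '=': partial quartet acc=0x43A0 -> emit 10 E8; bytes_emitted=5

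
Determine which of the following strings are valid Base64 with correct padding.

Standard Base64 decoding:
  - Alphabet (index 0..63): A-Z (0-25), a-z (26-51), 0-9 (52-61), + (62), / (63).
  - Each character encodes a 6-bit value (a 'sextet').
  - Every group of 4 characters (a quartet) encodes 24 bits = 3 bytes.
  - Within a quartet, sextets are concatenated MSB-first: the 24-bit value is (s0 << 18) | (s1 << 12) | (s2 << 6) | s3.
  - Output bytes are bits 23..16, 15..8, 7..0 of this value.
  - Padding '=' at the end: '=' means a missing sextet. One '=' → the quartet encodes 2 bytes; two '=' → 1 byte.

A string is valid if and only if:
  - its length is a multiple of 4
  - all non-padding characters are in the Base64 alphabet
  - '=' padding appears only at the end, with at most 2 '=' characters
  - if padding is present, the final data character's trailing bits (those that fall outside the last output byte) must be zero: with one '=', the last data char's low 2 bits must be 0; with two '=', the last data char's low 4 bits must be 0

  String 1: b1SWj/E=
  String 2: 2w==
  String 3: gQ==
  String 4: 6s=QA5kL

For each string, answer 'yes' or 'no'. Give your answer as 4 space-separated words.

String 1: 'b1SWj/E=' → valid
String 2: '2w==' → valid
String 3: 'gQ==' → valid
String 4: '6s=QA5kL' → invalid (bad char(s): ['=']; '=' in middle)

Answer: yes yes yes no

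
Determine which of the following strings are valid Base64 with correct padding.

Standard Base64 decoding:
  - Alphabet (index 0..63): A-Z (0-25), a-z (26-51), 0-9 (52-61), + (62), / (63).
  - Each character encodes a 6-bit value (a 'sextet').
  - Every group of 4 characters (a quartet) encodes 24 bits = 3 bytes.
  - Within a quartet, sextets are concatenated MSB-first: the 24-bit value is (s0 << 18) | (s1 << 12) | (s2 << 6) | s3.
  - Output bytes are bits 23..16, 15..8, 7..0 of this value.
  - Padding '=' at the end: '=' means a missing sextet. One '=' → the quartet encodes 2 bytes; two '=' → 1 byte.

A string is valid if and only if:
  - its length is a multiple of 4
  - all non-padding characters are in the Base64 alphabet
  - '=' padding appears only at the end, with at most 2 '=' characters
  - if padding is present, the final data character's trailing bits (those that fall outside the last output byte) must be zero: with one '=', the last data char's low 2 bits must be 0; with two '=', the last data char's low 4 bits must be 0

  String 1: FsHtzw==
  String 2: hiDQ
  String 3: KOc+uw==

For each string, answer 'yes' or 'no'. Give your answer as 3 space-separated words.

String 1: 'FsHtzw==' → valid
String 2: 'hiDQ' → valid
String 3: 'KOc+uw==' → valid

Answer: yes yes yes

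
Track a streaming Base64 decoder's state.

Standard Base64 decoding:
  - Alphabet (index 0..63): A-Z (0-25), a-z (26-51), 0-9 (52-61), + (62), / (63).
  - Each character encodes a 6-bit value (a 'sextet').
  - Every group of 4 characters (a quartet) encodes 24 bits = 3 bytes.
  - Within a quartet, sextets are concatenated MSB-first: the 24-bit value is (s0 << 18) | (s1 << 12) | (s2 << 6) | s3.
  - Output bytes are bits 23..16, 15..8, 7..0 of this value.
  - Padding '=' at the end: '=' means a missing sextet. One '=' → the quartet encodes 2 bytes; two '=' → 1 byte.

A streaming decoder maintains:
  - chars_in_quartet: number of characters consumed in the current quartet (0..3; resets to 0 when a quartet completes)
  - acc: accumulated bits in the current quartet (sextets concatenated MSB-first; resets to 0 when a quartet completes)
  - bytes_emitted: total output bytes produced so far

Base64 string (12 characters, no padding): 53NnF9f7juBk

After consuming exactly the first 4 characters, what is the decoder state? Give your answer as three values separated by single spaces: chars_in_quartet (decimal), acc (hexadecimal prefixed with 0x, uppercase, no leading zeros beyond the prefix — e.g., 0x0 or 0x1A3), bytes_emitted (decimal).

Answer: 0 0x0 3

Derivation:
After char 0 ('5'=57): chars_in_quartet=1 acc=0x39 bytes_emitted=0
After char 1 ('3'=55): chars_in_quartet=2 acc=0xE77 bytes_emitted=0
After char 2 ('N'=13): chars_in_quartet=3 acc=0x39DCD bytes_emitted=0
After char 3 ('n'=39): chars_in_quartet=4 acc=0xE77367 -> emit E7 73 67, reset; bytes_emitted=3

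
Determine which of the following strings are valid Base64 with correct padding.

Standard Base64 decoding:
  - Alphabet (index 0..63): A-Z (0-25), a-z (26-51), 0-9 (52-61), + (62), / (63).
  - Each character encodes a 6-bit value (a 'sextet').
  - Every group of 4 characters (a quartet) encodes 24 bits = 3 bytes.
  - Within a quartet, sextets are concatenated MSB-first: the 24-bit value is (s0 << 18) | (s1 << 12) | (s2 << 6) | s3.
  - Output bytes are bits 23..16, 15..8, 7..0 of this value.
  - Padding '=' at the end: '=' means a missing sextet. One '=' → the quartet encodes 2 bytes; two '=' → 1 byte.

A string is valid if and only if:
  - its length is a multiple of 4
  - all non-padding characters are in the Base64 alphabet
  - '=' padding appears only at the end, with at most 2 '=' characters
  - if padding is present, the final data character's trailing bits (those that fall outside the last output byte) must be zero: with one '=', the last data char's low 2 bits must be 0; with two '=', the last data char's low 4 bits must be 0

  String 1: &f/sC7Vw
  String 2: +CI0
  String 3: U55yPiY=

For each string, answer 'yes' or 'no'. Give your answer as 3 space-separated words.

String 1: '&f/sC7Vw' → invalid (bad char(s): ['&'])
String 2: '+CI0' → valid
String 3: 'U55yPiY=' → valid

Answer: no yes yes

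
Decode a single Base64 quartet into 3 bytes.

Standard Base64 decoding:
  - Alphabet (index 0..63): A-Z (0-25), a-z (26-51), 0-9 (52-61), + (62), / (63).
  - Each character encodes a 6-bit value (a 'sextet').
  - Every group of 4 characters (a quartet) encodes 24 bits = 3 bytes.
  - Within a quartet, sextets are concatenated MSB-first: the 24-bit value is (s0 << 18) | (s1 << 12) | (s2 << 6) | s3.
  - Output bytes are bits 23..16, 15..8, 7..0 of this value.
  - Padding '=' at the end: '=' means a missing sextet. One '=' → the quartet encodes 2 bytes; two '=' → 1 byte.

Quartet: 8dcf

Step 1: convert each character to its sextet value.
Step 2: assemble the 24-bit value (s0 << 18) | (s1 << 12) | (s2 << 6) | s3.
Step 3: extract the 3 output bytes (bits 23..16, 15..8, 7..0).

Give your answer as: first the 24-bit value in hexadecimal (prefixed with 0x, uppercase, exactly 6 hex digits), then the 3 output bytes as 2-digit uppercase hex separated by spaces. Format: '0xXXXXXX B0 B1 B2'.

Answer: 0xF1D71F F1 D7 1F

Derivation:
Sextets: 8=60, d=29, c=28, f=31
24-bit: (60<<18) | (29<<12) | (28<<6) | 31
      = 0xF00000 | 0x01D000 | 0x000700 | 0x00001F
      = 0xF1D71F
Bytes: (v>>16)&0xFF=F1, (v>>8)&0xFF=D7, v&0xFF=1F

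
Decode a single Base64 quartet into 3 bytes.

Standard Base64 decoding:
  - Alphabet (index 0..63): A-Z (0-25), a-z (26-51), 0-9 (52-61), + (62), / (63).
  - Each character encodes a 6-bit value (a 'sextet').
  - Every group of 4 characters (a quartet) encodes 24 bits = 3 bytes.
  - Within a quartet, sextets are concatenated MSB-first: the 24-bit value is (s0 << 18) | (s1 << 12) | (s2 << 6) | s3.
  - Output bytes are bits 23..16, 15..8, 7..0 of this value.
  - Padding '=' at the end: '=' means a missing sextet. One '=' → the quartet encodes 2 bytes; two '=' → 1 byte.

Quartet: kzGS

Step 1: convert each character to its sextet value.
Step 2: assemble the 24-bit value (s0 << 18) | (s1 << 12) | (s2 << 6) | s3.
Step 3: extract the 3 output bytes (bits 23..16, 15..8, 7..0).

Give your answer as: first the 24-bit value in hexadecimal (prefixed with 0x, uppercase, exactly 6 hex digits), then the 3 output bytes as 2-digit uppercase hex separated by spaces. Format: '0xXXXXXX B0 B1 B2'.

Sextets: k=36, z=51, G=6, S=18
24-bit: (36<<18) | (51<<12) | (6<<6) | 18
      = 0x900000 | 0x033000 | 0x000180 | 0x000012
      = 0x933192
Bytes: (v>>16)&0xFF=93, (v>>8)&0xFF=31, v&0xFF=92

Answer: 0x933192 93 31 92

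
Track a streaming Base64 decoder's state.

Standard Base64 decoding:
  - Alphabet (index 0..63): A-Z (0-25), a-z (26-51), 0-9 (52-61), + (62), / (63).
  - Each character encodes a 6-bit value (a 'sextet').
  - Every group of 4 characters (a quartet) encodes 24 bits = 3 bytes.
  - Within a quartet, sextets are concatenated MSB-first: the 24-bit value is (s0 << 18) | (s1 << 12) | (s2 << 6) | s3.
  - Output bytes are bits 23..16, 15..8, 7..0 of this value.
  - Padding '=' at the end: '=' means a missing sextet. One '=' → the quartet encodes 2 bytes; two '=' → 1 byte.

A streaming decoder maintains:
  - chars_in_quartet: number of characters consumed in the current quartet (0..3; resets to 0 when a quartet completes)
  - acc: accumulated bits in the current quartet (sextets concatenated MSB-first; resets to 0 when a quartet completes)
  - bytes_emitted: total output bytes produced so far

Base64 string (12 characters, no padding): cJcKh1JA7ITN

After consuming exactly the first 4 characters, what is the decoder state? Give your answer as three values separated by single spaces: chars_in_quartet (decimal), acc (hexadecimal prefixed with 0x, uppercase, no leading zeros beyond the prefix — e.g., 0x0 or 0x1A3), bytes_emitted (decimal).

Answer: 0 0x0 3

Derivation:
After char 0 ('c'=28): chars_in_quartet=1 acc=0x1C bytes_emitted=0
After char 1 ('J'=9): chars_in_quartet=2 acc=0x709 bytes_emitted=0
After char 2 ('c'=28): chars_in_quartet=3 acc=0x1C25C bytes_emitted=0
After char 3 ('K'=10): chars_in_quartet=4 acc=0x70970A -> emit 70 97 0A, reset; bytes_emitted=3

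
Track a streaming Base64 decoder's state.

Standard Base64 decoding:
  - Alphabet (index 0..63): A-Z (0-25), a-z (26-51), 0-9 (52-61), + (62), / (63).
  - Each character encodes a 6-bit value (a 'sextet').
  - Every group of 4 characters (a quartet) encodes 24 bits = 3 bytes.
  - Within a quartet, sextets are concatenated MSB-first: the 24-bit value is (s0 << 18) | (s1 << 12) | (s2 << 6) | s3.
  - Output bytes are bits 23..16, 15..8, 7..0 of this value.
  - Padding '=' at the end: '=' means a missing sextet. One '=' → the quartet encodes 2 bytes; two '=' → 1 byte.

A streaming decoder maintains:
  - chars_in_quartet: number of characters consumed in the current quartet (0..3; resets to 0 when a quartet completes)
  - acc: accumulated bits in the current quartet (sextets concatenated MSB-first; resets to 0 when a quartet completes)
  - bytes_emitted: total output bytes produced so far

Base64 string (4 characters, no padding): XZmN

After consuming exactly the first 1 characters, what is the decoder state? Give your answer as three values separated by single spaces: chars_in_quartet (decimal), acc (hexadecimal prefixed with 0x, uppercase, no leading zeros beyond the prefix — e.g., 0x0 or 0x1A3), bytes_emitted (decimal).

After char 0 ('X'=23): chars_in_quartet=1 acc=0x17 bytes_emitted=0

Answer: 1 0x17 0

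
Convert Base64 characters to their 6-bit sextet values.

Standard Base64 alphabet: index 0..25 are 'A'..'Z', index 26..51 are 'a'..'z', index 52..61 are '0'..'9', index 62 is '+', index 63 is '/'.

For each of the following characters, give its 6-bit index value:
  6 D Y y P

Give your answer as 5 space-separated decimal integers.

Answer: 58 3 24 50 15

Derivation:
'6': 0..9 range, 52 + ord('6') − ord('0') = 58
'D': A..Z range, ord('D') − ord('A') = 3
'Y': A..Z range, ord('Y') − ord('A') = 24
'y': a..z range, 26 + ord('y') − ord('a') = 50
'P': A..Z range, ord('P') − ord('A') = 15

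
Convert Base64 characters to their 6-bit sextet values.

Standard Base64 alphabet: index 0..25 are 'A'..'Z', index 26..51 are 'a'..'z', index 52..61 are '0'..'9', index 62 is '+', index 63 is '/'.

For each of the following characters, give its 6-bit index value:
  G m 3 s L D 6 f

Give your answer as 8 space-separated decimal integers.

'G': A..Z range, ord('G') − ord('A') = 6
'm': a..z range, 26 + ord('m') − ord('a') = 38
'3': 0..9 range, 52 + ord('3') − ord('0') = 55
's': a..z range, 26 + ord('s') − ord('a') = 44
'L': A..Z range, ord('L') − ord('A') = 11
'D': A..Z range, ord('D') − ord('A') = 3
'6': 0..9 range, 52 + ord('6') − ord('0') = 58
'f': a..z range, 26 + ord('f') − ord('a') = 31

Answer: 6 38 55 44 11 3 58 31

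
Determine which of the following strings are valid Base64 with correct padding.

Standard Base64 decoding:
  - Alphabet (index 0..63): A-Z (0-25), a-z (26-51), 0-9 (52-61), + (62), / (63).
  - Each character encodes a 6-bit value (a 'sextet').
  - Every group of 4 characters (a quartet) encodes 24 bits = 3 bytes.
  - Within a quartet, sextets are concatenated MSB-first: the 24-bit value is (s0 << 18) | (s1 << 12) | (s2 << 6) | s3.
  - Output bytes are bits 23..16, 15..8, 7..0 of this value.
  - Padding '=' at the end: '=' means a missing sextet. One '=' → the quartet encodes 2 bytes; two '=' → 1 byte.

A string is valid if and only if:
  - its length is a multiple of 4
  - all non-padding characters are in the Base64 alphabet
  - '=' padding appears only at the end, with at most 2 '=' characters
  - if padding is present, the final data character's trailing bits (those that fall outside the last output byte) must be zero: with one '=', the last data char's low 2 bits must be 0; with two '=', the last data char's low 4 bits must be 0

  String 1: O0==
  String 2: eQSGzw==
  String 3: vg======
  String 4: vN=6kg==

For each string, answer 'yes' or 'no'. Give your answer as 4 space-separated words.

Answer: no yes no no

Derivation:
String 1: 'O0==' → invalid (bad trailing bits)
String 2: 'eQSGzw==' → valid
String 3: 'vg======' → invalid (6 pad chars (max 2))
String 4: 'vN=6kg==' → invalid (bad char(s): ['=']; '=' in middle)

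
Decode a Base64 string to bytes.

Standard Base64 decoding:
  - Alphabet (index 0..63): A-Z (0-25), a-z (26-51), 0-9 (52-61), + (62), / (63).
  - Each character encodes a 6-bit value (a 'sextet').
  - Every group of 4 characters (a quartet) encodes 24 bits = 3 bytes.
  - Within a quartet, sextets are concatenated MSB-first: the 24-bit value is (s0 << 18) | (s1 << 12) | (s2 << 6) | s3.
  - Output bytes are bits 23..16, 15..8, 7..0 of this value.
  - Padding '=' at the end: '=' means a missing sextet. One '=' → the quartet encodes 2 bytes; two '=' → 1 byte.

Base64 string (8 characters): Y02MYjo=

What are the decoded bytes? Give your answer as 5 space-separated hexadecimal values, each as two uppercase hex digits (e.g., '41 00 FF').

Answer: 63 4D 8C 62 3A

Derivation:
After char 0 ('Y'=24): chars_in_quartet=1 acc=0x18 bytes_emitted=0
After char 1 ('0'=52): chars_in_quartet=2 acc=0x634 bytes_emitted=0
After char 2 ('2'=54): chars_in_quartet=3 acc=0x18D36 bytes_emitted=0
After char 3 ('M'=12): chars_in_quartet=4 acc=0x634D8C -> emit 63 4D 8C, reset; bytes_emitted=3
After char 4 ('Y'=24): chars_in_quartet=1 acc=0x18 bytes_emitted=3
After char 5 ('j'=35): chars_in_quartet=2 acc=0x623 bytes_emitted=3
After char 6 ('o'=40): chars_in_quartet=3 acc=0x188E8 bytes_emitted=3
Padding '=': partial quartet acc=0x188E8 -> emit 62 3A; bytes_emitted=5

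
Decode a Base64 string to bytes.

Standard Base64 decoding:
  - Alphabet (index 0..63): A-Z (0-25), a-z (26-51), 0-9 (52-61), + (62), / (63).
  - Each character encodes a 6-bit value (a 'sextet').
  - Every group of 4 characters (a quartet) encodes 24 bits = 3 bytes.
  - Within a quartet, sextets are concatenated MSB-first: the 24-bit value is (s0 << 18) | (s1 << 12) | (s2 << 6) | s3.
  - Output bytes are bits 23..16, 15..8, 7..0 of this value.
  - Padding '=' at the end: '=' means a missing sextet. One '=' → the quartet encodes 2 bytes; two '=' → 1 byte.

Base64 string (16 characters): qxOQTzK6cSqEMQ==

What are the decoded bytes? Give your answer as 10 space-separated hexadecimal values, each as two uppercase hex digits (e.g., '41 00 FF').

Answer: AB 13 90 4F 32 BA 71 2A 84 31

Derivation:
After char 0 ('q'=42): chars_in_quartet=1 acc=0x2A bytes_emitted=0
After char 1 ('x'=49): chars_in_quartet=2 acc=0xAB1 bytes_emitted=0
After char 2 ('O'=14): chars_in_quartet=3 acc=0x2AC4E bytes_emitted=0
After char 3 ('Q'=16): chars_in_quartet=4 acc=0xAB1390 -> emit AB 13 90, reset; bytes_emitted=3
After char 4 ('T'=19): chars_in_quartet=1 acc=0x13 bytes_emitted=3
After char 5 ('z'=51): chars_in_quartet=2 acc=0x4F3 bytes_emitted=3
After char 6 ('K'=10): chars_in_quartet=3 acc=0x13CCA bytes_emitted=3
After char 7 ('6'=58): chars_in_quartet=4 acc=0x4F32BA -> emit 4F 32 BA, reset; bytes_emitted=6
After char 8 ('c'=28): chars_in_quartet=1 acc=0x1C bytes_emitted=6
After char 9 ('S'=18): chars_in_quartet=2 acc=0x712 bytes_emitted=6
After char 10 ('q'=42): chars_in_quartet=3 acc=0x1C4AA bytes_emitted=6
After char 11 ('E'=4): chars_in_quartet=4 acc=0x712A84 -> emit 71 2A 84, reset; bytes_emitted=9
After char 12 ('M'=12): chars_in_quartet=1 acc=0xC bytes_emitted=9
After char 13 ('Q'=16): chars_in_quartet=2 acc=0x310 bytes_emitted=9
Padding '==': partial quartet acc=0x310 -> emit 31; bytes_emitted=10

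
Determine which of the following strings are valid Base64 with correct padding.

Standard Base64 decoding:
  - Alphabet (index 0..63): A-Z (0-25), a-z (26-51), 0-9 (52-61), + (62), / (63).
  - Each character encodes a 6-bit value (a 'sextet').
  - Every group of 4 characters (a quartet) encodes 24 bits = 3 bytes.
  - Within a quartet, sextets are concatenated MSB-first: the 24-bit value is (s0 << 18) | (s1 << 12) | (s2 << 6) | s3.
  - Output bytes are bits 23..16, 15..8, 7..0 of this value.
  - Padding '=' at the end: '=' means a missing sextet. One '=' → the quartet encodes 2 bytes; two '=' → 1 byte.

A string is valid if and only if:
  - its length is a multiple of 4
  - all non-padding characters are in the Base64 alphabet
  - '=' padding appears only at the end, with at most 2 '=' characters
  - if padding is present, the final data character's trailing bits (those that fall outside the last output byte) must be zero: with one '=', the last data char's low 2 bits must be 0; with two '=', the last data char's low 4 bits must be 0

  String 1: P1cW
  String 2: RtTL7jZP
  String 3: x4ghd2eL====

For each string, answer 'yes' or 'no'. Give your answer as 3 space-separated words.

Answer: yes yes no

Derivation:
String 1: 'P1cW' → valid
String 2: 'RtTL7jZP' → valid
String 3: 'x4ghd2eL====' → invalid (4 pad chars (max 2))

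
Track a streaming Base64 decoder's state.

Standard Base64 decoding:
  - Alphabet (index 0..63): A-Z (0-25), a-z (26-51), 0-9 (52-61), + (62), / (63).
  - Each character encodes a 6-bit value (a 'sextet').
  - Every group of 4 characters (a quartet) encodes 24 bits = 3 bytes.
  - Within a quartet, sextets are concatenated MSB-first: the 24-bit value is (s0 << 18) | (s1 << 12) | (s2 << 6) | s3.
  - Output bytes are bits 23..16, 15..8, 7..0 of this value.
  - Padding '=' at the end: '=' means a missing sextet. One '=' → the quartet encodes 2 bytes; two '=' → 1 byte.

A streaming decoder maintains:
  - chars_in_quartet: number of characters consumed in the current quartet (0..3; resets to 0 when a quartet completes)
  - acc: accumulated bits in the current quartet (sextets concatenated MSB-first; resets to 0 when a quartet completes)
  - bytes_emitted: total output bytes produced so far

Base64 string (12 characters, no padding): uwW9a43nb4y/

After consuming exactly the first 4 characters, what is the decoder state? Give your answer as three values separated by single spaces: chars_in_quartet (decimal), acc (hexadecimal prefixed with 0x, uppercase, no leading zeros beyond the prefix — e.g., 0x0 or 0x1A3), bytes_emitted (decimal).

After char 0 ('u'=46): chars_in_quartet=1 acc=0x2E bytes_emitted=0
After char 1 ('w'=48): chars_in_quartet=2 acc=0xBB0 bytes_emitted=0
After char 2 ('W'=22): chars_in_quartet=3 acc=0x2EC16 bytes_emitted=0
After char 3 ('9'=61): chars_in_quartet=4 acc=0xBB05BD -> emit BB 05 BD, reset; bytes_emitted=3

Answer: 0 0x0 3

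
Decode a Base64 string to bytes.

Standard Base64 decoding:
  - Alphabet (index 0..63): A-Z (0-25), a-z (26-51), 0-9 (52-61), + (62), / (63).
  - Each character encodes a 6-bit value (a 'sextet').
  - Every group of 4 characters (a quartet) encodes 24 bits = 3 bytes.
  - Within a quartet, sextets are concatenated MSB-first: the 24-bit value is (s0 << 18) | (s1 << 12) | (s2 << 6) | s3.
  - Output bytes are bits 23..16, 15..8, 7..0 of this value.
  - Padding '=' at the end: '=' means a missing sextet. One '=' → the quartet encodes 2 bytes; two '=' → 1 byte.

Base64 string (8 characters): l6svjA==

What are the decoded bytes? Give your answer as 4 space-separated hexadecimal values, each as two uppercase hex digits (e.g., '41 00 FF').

After char 0 ('l'=37): chars_in_quartet=1 acc=0x25 bytes_emitted=0
After char 1 ('6'=58): chars_in_quartet=2 acc=0x97A bytes_emitted=0
After char 2 ('s'=44): chars_in_quartet=3 acc=0x25EAC bytes_emitted=0
After char 3 ('v'=47): chars_in_quartet=4 acc=0x97AB2F -> emit 97 AB 2F, reset; bytes_emitted=3
After char 4 ('j'=35): chars_in_quartet=1 acc=0x23 bytes_emitted=3
After char 5 ('A'=0): chars_in_quartet=2 acc=0x8C0 bytes_emitted=3
Padding '==': partial quartet acc=0x8C0 -> emit 8C; bytes_emitted=4

Answer: 97 AB 2F 8C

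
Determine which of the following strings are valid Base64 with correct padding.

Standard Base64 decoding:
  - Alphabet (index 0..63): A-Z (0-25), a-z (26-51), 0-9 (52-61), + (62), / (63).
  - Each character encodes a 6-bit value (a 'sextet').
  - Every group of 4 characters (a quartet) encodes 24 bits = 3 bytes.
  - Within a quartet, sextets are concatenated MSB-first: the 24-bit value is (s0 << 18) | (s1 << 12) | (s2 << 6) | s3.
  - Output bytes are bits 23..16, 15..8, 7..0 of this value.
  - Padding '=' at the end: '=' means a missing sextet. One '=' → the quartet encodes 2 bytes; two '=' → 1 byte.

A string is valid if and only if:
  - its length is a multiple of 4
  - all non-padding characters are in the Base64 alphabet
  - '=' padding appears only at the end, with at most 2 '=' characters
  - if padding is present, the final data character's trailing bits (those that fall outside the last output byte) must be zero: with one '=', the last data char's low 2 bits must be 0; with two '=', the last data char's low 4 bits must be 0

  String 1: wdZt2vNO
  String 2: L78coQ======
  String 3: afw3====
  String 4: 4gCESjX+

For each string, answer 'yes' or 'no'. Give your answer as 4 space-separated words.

Answer: yes no no yes

Derivation:
String 1: 'wdZt2vNO' → valid
String 2: 'L78coQ======' → invalid (6 pad chars (max 2))
String 3: 'afw3====' → invalid (4 pad chars (max 2))
String 4: '4gCESjX+' → valid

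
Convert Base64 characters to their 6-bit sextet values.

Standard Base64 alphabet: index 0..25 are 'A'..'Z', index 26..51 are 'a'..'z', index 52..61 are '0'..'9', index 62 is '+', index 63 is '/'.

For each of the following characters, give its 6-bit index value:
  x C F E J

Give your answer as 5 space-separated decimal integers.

Answer: 49 2 5 4 9

Derivation:
'x': a..z range, 26 + ord('x') − ord('a') = 49
'C': A..Z range, ord('C') − ord('A') = 2
'F': A..Z range, ord('F') − ord('A') = 5
'E': A..Z range, ord('E') − ord('A') = 4
'J': A..Z range, ord('J') − ord('A') = 9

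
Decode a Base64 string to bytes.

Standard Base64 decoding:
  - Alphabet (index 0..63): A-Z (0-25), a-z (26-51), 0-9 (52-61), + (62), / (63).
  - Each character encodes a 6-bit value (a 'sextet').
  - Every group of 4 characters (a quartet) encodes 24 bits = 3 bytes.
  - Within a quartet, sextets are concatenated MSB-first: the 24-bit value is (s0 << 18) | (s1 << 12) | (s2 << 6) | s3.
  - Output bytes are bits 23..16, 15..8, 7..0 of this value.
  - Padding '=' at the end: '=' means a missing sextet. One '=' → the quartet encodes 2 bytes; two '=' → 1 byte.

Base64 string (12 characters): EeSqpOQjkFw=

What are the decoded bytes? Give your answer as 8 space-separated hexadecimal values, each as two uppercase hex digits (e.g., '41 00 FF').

Answer: 11 E4 AA A4 E4 23 90 5C

Derivation:
After char 0 ('E'=4): chars_in_quartet=1 acc=0x4 bytes_emitted=0
After char 1 ('e'=30): chars_in_quartet=2 acc=0x11E bytes_emitted=0
After char 2 ('S'=18): chars_in_quartet=3 acc=0x4792 bytes_emitted=0
After char 3 ('q'=42): chars_in_quartet=4 acc=0x11E4AA -> emit 11 E4 AA, reset; bytes_emitted=3
After char 4 ('p'=41): chars_in_quartet=1 acc=0x29 bytes_emitted=3
After char 5 ('O'=14): chars_in_quartet=2 acc=0xA4E bytes_emitted=3
After char 6 ('Q'=16): chars_in_quartet=3 acc=0x29390 bytes_emitted=3
After char 7 ('j'=35): chars_in_quartet=4 acc=0xA4E423 -> emit A4 E4 23, reset; bytes_emitted=6
After char 8 ('k'=36): chars_in_quartet=1 acc=0x24 bytes_emitted=6
After char 9 ('F'=5): chars_in_quartet=2 acc=0x905 bytes_emitted=6
After char 10 ('w'=48): chars_in_quartet=3 acc=0x24170 bytes_emitted=6
Padding '=': partial quartet acc=0x24170 -> emit 90 5C; bytes_emitted=8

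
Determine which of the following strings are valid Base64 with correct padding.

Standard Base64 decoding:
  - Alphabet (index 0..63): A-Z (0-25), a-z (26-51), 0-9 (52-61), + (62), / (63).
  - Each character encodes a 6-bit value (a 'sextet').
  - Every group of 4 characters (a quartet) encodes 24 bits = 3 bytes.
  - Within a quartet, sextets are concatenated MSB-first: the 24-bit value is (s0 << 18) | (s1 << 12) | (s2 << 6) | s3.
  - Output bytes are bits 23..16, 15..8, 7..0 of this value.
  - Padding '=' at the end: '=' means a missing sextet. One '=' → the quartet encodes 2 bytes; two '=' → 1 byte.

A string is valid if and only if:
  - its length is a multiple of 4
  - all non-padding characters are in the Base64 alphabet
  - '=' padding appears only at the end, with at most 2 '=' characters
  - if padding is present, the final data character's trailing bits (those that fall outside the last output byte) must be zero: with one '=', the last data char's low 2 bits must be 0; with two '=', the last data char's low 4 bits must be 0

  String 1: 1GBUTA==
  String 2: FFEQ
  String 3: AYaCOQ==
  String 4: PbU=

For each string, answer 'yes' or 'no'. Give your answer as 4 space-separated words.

Answer: yes yes yes yes

Derivation:
String 1: '1GBUTA==' → valid
String 2: 'FFEQ' → valid
String 3: 'AYaCOQ==' → valid
String 4: 'PbU=' → valid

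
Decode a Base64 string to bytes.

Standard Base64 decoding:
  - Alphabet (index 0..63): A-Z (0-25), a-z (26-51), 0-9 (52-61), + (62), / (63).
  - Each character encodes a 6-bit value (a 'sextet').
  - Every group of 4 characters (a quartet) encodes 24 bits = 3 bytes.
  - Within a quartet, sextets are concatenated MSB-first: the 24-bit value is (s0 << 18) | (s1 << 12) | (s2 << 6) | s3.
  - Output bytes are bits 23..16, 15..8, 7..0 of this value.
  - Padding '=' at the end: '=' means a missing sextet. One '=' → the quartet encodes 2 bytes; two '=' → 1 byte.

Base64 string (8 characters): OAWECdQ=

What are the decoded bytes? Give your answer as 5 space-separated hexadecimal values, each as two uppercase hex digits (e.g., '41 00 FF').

Answer: 38 05 84 09 D4

Derivation:
After char 0 ('O'=14): chars_in_quartet=1 acc=0xE bytes_emitted=0
After char 1 ('A'=0): chars_in_quartet=2 acc=0x380 bytes_emitted=0
After char 2 ('W'=22): chars_in_quartet=3 acc=0xE016 bytes_emitted=0
After char 3 ('E'=4): chars_in_quartet=4 acc=0x380584 -> emit 38 05 84, reset; bytes_emitted=3
After char 4 ('C'=2): chars_in_quartet=1 acc=0x2 bytes_emitted=3
After char 5 ('d'=29): chars_in_quartet=2 acc=0x9D bytes_emitted=3
After char 6 ('Q'=16): chars_in_quartet=3 acc=0x2750 bytes_emitted=3
Padding '=': partial quartet acc=0x2750 -> emit 09 D4; bytes_emitted=5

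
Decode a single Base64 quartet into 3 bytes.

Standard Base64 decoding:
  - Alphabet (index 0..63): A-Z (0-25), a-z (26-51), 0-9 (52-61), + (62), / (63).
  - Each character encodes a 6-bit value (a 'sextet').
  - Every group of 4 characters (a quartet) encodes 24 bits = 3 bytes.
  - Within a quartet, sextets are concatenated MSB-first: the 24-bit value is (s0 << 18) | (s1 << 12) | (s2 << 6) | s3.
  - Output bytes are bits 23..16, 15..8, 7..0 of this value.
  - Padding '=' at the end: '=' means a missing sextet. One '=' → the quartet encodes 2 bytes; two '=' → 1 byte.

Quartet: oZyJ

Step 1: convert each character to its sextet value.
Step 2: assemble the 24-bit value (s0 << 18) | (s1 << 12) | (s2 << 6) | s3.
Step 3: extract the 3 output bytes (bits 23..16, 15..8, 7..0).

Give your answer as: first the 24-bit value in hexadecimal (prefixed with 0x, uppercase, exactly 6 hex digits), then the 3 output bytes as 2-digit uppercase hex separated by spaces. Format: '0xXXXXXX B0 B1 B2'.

Answer: 0xA19C89 A1 9C 89

Derivation:
Sextets: o=40, Z=25, y=50, J=9
24-bit: (40<<18) | (25<<12) | (50<<6) | 9
      = 0xA00000 | 0x019000 | 0x000C80 | 0x000009
      = 0xA19C89
Bytes: (v>>16)&0xFF=A1, (v>>8)&0xFF=9C, v&0xFF=89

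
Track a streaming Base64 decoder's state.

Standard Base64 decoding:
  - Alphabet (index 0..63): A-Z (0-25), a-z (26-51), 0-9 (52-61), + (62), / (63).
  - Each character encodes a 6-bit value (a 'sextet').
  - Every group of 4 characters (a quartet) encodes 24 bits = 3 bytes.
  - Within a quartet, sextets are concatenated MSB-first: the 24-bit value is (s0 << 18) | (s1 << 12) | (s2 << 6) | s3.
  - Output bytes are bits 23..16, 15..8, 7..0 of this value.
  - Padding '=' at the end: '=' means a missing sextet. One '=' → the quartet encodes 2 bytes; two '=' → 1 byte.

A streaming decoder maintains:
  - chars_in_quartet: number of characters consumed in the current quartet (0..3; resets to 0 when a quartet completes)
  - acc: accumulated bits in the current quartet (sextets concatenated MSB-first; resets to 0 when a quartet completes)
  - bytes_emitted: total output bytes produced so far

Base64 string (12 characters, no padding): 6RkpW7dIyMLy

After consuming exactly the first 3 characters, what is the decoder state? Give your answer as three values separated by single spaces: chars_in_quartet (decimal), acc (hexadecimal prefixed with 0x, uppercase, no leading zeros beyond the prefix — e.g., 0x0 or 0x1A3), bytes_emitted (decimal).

After char 0 ('6'=58): chars_in_quartet=1 acc=0x3A bytes_emitted=0
After char 1 ('R'=17): chars_in_quartet=2 acc=0xE91 bytes_emitted=0
After char 2 ('k'=36): chars_in_quartet=3 acc=0x3A464 bytes_emitted=0

Answer: 3 0x3A464 0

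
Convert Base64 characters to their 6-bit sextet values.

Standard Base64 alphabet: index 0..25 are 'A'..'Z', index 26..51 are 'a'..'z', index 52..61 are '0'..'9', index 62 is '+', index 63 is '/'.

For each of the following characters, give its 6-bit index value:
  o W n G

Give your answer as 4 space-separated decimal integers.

Answer: 40 22 39 6

Derivation:
'o': a..z range, 26 + ord('o') − ord('a') = 40
'W': A..Z range, ord('W') − ord('A') = 22
'n': a..z range, 26 + ord('n') − ord('a') = 39
'G': A..Z range, ord('G') − ord('A') = 6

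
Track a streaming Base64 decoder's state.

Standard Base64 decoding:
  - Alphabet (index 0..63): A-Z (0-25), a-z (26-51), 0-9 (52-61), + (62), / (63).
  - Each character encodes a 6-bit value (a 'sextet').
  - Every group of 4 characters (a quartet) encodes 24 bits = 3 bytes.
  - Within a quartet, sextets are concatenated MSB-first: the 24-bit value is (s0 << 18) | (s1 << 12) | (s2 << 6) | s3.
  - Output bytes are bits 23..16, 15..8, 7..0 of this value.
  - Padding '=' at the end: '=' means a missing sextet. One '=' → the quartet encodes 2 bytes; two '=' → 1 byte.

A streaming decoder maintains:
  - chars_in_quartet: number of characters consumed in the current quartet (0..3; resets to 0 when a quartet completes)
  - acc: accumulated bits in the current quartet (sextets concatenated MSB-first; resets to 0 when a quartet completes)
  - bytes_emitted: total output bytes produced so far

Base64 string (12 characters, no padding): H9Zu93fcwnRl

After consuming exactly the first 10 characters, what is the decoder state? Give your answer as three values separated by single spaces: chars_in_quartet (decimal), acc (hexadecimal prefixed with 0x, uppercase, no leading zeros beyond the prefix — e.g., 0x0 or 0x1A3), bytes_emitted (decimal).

After char 0 ('H'=7): chars_in_quartet=1 acc=0x7 bytes_emitted=0
After char 1 ('9'=61): chars_in_quartet=2 acc=0x1FD bytes_emitted=0
After char 2 ('Z'=25): chars_in_quartet=3 acc=0x7F59 bytes_emitted=0
After char 3 ('u'=46): chars_in_quartet=4 acc=0x1FD66E -> emit 1F D6 6E, reset; bytes_emitted=3
After char 4 ('9'=61): chars_in_quartet=1 acc=0x3D bytes_emitted=3
After char 5 ('3'=55): chars_in_quartet=2 acc=0xF77 bytes_emitted=3
After char 6 ('f'=31): chars_in_quartet=3 acc=0x3DDDF bytes_emitted=3
After char 7 ('c'=28): chars_in_quartet=4 acc=0xF777DC -> emit F7 77 DC, reset; bytes_emitted=6
After char 8 ('w'=48): chars_in_quartet=1 acc=0x30 bytes_emitted=6
After char 9 ('n'=39): chars_in_quartet=2 acc=0xC27 bytes_emitted=6

Answer: 2 0xC27 6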